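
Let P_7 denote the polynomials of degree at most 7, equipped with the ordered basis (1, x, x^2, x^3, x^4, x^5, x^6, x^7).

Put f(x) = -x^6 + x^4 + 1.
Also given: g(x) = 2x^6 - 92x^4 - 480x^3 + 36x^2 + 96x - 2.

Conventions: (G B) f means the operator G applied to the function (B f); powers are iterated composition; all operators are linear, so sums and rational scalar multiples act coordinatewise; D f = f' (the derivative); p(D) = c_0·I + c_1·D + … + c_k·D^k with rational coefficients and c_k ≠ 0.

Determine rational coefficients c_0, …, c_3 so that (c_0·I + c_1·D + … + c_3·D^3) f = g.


p(D) = -2·I + 3·D^2 + 4·D^3, i.e. c_0 = -2, c_1 = 0, c_2 = 3, c_3 = 4

D^0 f = -x^6 + x^4 + 1
D^1 f = -6x^5 + 4x^3
D^2 f = -30x^4 + 12x^2
D^3 f = -120x^3 + 24x
matching coefficients of g against c_0 f + c_1 Df + … from the top degree down determines the c_i
solution: c_0 = -2, c_1 = 0, c_2 = 3, c_3 = 4


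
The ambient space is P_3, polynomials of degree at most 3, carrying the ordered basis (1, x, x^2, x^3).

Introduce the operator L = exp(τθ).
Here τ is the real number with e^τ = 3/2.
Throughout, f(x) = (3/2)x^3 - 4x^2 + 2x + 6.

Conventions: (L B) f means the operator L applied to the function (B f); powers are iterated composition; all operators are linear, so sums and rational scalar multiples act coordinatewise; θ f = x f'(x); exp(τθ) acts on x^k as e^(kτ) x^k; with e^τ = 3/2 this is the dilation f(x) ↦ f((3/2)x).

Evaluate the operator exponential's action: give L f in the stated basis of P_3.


the result is g(x) = (81/16)x^3 - 9x^2 + 3x + 6

exp(τθ) x^k = e^(kτ) x^k; with e^τ = 3/2 this sends x^k to (3/2)^k x^k
x ↦ 3/2 x
x^2 ↦ 9/4 x^2
x^3 ↦ 27/8 x^3
applying this coordinatewise to f: exp(τθ) f = (81/16)x^3 - 9x^2 + 3x + 6


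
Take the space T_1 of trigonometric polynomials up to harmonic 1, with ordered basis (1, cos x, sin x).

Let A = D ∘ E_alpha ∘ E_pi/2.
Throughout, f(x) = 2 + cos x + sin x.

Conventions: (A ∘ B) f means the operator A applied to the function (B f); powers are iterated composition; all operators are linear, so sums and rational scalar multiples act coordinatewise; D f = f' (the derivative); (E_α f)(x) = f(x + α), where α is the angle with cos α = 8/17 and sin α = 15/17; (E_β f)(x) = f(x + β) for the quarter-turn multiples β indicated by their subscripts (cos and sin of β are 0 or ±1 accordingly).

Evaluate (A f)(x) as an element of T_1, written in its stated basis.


E_pi/2 f = 2 + cos x - sin x
E_alpha E_pi/2 f = 2 - (7/17)cos x - (23/17)sin x
D E_alpha E_pi/2 f = -(23/17)cos x + (7/17)sin x

the result is g(x) = -(23/17)cos x + (7/17)sin x


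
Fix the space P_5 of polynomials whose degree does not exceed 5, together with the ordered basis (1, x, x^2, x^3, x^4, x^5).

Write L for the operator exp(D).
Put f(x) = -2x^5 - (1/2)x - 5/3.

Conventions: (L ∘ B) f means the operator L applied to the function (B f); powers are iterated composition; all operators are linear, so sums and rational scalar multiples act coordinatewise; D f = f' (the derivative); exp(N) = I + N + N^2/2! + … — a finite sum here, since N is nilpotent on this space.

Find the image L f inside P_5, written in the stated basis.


order-1 term: -10x^4 - 1/2
order-2 term: -20x^3
order-3 term: -20x^2
order-4 term: -10x
order-5 term: -2
the series for exp(D) f terminates at order 5
exp(D) f = -2x^5 - 10x^4 - 20x^3 - 20x^2 - (21/2)x - 25/6

g(x) = -2x^5 - 10x^4 - 20x^3 - 20x^2 - (21/2)x - 25/6


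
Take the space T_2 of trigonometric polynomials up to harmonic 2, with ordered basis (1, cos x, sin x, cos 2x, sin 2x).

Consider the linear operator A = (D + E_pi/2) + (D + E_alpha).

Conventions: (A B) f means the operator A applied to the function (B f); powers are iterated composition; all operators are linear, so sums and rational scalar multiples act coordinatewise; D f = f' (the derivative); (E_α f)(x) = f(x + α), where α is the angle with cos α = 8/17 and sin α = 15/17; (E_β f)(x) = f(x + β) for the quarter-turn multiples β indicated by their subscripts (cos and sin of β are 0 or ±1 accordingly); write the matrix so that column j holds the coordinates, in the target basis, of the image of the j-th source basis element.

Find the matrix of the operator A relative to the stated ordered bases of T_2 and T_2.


the matrix is [[2, 0, 0, 0, 0]; [0, 8/17, 66/17, 0, 0]; [0, -66/17, 8/17, 0, 0]; [0, 0, 0, -450/289, 1396/289]; [0, 0, 0, -1396/289, -450/289]] (rows listed top to bottom)

image of 1: 2
image of cos x: (8/17)cos x - (66/17)sin x
image of sin x: (66/17)cos x + (8/17)sin x
image of cos 2x: -(450/289)cos 2x - (1396/289)sin 2x
image of sin 2x: (1396/289)cos 2x - (450/289)sin 2x
each image's coordinates form column j of the matrix


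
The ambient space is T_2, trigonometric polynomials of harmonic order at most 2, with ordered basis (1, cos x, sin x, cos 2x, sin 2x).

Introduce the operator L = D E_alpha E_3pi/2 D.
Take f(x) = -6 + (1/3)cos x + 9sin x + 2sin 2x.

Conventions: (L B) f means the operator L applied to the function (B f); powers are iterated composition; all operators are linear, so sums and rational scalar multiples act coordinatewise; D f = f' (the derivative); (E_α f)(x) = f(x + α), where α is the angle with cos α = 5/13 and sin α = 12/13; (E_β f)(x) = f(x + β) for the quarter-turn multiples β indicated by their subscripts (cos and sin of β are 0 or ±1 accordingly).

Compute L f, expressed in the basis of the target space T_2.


g(x) = (41/13)cos x - (329/39)sin x + (960/169)cos 2x - (952/169)sin 2x

D f = 9cos x - (1/3)sin x + 4cos 2x
E_3pi/2 D f = (1/3)cos x + 9sin x - 4cos 2x
E_alpha E_3pi/2 D f = (329/39)cos x + (41/13)sin x + (476/169)cos 2x + (480/169)sin 2x
D (E_alpha E_3pi/2) D f = (41/13)cos x - (329/39)sin x + (960/169)cos 2x - (952/169)sin 2x


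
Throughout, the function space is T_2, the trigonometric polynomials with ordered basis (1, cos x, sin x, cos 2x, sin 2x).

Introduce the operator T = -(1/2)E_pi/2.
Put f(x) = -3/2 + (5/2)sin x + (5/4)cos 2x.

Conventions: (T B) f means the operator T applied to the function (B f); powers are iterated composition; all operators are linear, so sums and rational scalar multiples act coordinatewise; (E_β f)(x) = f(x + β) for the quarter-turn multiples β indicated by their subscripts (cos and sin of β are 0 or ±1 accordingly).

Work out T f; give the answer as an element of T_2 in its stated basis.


the result is g(x) = 3/4 - (5/4)cos x + (5/8)cos 2x

E_pi/2 f = -3/2 + (5/2)cos x - (5/4)cos 2x
(-(1/2)E_pi/2) f = 3/4 - (5/4)cos x + (5/8)cos 2x


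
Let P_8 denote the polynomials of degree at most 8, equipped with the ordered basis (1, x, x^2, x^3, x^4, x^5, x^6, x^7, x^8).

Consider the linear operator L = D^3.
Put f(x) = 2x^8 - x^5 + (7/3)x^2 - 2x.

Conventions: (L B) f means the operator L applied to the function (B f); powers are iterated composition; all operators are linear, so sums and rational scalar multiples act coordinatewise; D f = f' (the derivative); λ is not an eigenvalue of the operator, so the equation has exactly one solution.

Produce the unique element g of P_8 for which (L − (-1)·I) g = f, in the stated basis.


the image equals g(x) = 2x^8 - 673x^5 + (121147/3)x^2 - 2x

write g with unknown coordinates in the stated basis and equate coefficients in (L − (-1)·I) g = f
solving from the highest basis element down gives g = 2x^8 - 673x^5 + (121147/3)x^2 - 2x
check: L g = 672x^5 - 40380x^2
so L g − (-1)·g = 2x^8 - x^5 + (7/3)x^2 - 2x = f ✓


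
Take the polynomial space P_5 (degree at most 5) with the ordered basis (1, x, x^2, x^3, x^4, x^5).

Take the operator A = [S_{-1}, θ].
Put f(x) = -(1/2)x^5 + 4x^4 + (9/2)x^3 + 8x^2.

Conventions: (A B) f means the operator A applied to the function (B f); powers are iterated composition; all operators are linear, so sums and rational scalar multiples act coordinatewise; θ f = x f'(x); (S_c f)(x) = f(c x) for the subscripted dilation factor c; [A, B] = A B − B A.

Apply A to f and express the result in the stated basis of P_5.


the image equals g(x) = 0

θ f = -(5/2)x^5 + 16x^4 + (27/2)x^3 + 16x^2
S_{-1} θ f = (5/2)x^5 + 16x^4 - (27/2)x^3 + 16x^2
S_{-1} f = (1/2)x^5 + 4x^4 - (9/2)x^3 + 8x^2
θ S_{-1} f = (5/2)x^5 + 16x^4 - (27/2)x^3 + 16x^2
[S_{-1}, θ] f = 0


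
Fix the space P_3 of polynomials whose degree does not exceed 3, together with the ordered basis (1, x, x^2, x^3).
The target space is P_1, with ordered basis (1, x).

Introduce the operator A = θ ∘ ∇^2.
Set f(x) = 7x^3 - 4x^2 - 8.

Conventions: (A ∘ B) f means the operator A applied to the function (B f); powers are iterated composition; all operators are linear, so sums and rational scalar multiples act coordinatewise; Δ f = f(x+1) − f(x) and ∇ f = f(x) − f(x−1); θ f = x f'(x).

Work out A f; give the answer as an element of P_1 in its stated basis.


∇ f = 21x^2 - 29x + 11
∇ ∇ f = 42x - 50
θ ∇^2 f = 42x

the result is g(x) = 42x


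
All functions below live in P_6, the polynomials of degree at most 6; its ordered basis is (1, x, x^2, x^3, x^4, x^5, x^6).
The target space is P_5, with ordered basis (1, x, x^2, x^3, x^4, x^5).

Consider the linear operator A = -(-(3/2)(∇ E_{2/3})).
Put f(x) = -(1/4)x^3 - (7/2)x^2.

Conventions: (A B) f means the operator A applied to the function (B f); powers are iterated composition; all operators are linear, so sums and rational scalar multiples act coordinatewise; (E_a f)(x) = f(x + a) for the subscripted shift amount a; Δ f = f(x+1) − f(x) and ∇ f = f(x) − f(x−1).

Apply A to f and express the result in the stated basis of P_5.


g(x) = -(9/8)x^2 - (87/8)x - 15/8

E_{2/3} f = -(1/4)x^3 - 4x^2 - 5x - 44/27
∇ E_{2/3} f = -(3/4)x^2 - (29/4)x - 5/4
(-(3/2)(∇ E_{2/3})) f = (9/8)x^2 + (87/8)x + 15/8
(-(-(3/2)(∇ E_{2/3}))) f = -(9/8)x^2 - (87/8)x - 15/8


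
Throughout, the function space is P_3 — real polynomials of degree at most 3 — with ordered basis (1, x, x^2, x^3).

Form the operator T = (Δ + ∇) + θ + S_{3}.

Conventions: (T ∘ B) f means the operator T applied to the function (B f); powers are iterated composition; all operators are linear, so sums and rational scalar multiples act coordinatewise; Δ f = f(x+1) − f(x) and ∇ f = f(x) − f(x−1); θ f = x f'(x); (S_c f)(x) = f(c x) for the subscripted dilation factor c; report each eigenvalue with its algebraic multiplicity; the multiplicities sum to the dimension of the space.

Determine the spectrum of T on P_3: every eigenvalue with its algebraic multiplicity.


image of 1: 1
image of x: 4x + 2
image of x^2: 11x^2 + 4x
image of x^3: 30x^3 + 6x^2 + 2
the matrix is upper triangular; its diagonal is (1, 4, 11, 30)
for a triangular matrix the eigenvalues are the diagonal entries, with algebraic multiplicity their repetition count

λ = 1 (multiplicity 1), λ = 4 (multiplicity 1), λ = 11 (multiplicity 1), λ = 30 (multiplicity 1)


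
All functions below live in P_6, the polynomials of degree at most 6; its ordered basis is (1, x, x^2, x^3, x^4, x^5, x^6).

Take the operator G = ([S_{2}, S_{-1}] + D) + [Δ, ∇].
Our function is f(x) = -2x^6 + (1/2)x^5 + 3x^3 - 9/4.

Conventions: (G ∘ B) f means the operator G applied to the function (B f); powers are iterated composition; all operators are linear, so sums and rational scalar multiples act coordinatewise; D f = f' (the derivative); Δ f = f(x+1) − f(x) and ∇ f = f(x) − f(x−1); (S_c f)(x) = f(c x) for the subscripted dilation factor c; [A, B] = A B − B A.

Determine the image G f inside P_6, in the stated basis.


g(x) = -12x^5 + (5/2)x^4 + 9x^2

S_{-1} f = -2x^6 - (1/2)x^5 - 3x^3 - 9/4
S_{2} S_{-1} f = -128x^6 - 16x^5 - 24x^3 - 9/4
S_{2} f = -128x^6 + 16x^5 + 24x^3 - 9/4
S_{-1} S_{2} f = -128x^6 - 16x^5 - 24x^3 - 9/4
[S_{2}, S_{-1}] f = 0
D f = -12x^5 + (5/2)x^4 + 9x^2
([S_{2}, S_{-1}] + D) f = -12x^5 + (5/2)x^4 + 9x^2
∇ f = -12x^5 + (65/2)x^4 - 45x^3 + 44x^2 - (47/2)x + 11/2
Δ ∇ f = -60x^4 + 10x^3 - 60x^2 + 23x - 4
Δ f = -12x^5 - (55/2)x^4 - 35x^3 - 16x^2 - (1/2)x + 3/2
∇ Δ f = -60x^4 + 10x^3 - 60x^2 + 23x - 4
[Δ, ∇] f = 0
(([S_{2}, S_{-1}] + D) + [Δ, ∇]) f = -12x^5 + (5/2)x^4 + 9x^2


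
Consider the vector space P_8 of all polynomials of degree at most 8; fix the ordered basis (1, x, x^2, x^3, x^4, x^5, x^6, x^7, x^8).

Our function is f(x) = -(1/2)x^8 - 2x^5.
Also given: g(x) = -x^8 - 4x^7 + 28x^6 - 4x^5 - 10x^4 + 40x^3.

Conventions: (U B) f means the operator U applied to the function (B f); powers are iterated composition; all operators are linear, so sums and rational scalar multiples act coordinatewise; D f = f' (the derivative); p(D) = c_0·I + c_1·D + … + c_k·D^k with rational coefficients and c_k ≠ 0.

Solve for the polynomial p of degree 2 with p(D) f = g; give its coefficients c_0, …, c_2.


p(D) = 2·I + D − D^2, i.e. c_0 = 2, c_1 = 1, c_2 = -1

D^0 f = -(1/2)x^8 - 2x^5
D^1 f = -4x^7 - 10x^4
D^2 f = -28x^6 - 40x^3
matching coefficients of g against c_0 f + c_1 Df + … from the top degree down determines the c_i
solution: c_0 = 2, c_1 = 1, c_2 = -1


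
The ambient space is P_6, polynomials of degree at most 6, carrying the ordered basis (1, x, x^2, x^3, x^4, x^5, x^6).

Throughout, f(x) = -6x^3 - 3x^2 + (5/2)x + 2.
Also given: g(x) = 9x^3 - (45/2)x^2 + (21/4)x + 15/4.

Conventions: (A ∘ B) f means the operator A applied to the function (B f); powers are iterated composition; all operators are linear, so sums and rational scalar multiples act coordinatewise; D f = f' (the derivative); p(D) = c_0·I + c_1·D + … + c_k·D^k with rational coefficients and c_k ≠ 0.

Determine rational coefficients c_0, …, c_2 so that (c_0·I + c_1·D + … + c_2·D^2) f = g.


c_0 = -3/2, c_1 = 3/2, c_2 = -1/2

D^0 f = -6x^3 - 3x^2 + (5/2)x + 2
D^1 f = -18x^2 - 6x + 5/2
D^2 f = -36x - 6
matching coefficients of g against c_0 f + c_1 Df + … from the top degree down determines the c_i
solution: c_0 = -3/2, c_1 = 3/2, c_2 = -1/2


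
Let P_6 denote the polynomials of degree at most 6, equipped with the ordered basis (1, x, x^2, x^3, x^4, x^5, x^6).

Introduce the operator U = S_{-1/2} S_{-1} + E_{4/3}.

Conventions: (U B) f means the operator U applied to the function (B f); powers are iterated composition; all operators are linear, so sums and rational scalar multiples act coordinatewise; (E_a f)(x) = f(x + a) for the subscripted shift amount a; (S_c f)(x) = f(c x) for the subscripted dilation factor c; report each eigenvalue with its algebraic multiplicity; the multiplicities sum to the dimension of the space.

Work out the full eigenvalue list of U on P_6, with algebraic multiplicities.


image of 1: 2
image of x: (3/2)x + 4/3
image of x^2: (5/4)x^2 + (8/3)x + 16/9
image of x^3: (9/8)x^3 + 4x^2 + (16/3)x + 64/27
image of x^4: (17/16)x^4 + (16/3)x^3 + (32/3)x^2 + (256/27)x + 256/81
image of x^5: (33/32)x^5 + (20/3)x^4 + (160/9)x^3 + (640/27)x^2 + (1280/81)x + 1024/243
image of x^6: (65/64)x^6 + 8x^5 + (80/3)x^4 + (1280/27)x^3 + (1280/27)x^2 + (2048/81)x + 4096/729
the matrix is upper triangular; its diagonal is (2, 3/2, 5/4, 9/8, 17/16, 33/32, 65/64)
for a triangular matrix the eigenvalues are the diagonal entries, with algebraic multiplicity their repetition count

λ = 65/64 (multiplicity 1), λ = 33/32 (multiplicity 1), λ = 17/16 (multiplicity 1), λ = 9/8 (multiplicity 1), λ = 5/4 (multiplicity 1), λ = 3/2 (multiplicity 1), λ = 2 (multiplicity 1)


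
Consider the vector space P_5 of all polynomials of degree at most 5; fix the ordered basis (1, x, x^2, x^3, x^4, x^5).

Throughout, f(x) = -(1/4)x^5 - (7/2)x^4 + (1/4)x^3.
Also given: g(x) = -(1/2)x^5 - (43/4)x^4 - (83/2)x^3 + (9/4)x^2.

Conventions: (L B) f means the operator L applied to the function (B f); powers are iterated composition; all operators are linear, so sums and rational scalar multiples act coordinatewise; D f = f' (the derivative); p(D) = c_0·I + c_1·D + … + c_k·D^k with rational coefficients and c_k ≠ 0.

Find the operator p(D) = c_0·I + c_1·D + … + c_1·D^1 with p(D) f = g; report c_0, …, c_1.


D^0 f = -(1/4)x^5 - (7/2)x^4 + (1/4)x^3
D^1 f = -(5/4)x^4 - 14x^3 + (3/4)x^2
matching coefficients of g against c_0 f + c_1 Df + … from the top degree down determines the c_i
solution: c_0 = 2, c_1 = 3

p(D) = 2·I + 3·D, i.e. c_0 = 2, c_1 = 3


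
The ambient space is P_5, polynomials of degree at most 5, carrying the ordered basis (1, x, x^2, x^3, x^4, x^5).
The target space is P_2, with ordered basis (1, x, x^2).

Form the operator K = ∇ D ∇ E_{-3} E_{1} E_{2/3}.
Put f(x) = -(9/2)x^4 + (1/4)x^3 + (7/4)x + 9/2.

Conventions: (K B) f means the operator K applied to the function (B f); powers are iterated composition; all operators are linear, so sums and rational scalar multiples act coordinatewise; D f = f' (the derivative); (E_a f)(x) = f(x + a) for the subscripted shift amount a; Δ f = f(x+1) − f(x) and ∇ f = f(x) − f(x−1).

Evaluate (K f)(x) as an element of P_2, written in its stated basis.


E_{2/3} f = -(9/2)x^4 - (47/4)x^3 - (23/2)x^2 - (13/4)x + 131/27
E_{1} E_{2/3} f = -(9/2)x^4 - (119/4)x^3 - (295/4)x^2 - (159/2)x - 706/27
E_{-3} (E_{1} E_{2/3}) f = -(9/2)x^4 + (97/4)x^3 - 49x^2 + (183/4)x - 683/54
∇ E_{-3} (E_{1} E_{2/3}) f = -18x^3 + (399/4)x^2 - (755/4)x + 247/2
D (∇ E_{-3} E_{1} E_{2/3}) f = -54x^2 + (399/2)x - 755/4
∇ D (∇ E_{-3} E_{1} E_{2/3}) f = -108x + 507/2

the result is g(x) = -108x + 507/2


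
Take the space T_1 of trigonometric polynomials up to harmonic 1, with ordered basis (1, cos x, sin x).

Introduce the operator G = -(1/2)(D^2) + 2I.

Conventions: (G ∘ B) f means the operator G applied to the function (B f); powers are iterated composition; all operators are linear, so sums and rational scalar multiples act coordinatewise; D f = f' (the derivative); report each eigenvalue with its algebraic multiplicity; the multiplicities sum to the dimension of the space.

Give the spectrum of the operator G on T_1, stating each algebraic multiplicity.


image of 1: 2
image of cos x: (5/2)cos x
image of sin x: (5/2)sin x
the matrix is diagonal; its diagonal is (2, 5/2, 5/2)
for a triangular matrix the eigenvalues are the diagonal entries, with algebraic multiplicity their repetition count

λ = 2 (multiplicity 1), λ = 5/2 (multiplicity 2)


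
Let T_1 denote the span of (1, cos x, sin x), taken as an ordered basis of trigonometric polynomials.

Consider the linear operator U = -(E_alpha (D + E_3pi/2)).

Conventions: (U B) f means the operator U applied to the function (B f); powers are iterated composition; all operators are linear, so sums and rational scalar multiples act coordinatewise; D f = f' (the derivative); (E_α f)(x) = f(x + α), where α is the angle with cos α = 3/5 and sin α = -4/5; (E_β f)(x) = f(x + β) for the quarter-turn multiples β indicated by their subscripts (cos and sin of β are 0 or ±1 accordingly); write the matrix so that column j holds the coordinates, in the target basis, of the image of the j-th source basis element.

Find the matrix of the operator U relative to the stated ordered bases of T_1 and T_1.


the matrix is [[-1, 0, 0]; [0, 0, 0]; [0, 0, 0]] (rows listed top to bottom)

image of 1: -1
image of cos x: 0
image of sin x: 0
each image's coordinates form column j of the matrix


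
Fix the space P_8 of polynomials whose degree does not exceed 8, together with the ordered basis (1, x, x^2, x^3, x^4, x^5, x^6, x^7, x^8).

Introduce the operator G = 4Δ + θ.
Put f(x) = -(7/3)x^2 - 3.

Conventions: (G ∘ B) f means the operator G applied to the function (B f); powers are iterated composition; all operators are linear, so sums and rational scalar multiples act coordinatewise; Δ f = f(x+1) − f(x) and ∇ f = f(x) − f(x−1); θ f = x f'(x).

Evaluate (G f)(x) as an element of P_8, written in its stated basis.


Δ f = -(14/3)x - 7/3
(4Δ) f = -(56/3)x - 28/3
θ f = -(14/3)x^2
(4Δ + θ) f = -(14/3)x^2 - (56/3)x - 28/3

g(x) = -(14/3)x^2 - (56/3)x - 28/3


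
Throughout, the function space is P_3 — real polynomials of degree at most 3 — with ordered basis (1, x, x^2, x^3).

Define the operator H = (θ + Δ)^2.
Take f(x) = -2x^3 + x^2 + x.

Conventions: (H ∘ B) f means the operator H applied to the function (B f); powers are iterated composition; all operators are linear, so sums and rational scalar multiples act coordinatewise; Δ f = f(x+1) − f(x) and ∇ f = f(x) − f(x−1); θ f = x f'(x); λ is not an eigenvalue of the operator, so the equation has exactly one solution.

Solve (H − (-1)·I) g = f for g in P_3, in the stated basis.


write g with unknown coordinates in the stated basis and equate coefficients in (H − (-1)·I) g = f
solving from the highest basis element down gives g = -(1/5)x^3 + (4/5)x^2 - (1/10)x - 13/10
check: H g = -(9/5)x^3 + (1/5)x^2 + (11/10)x + 13/10
so H g − (-1)·g = -2x^3 + x^2 + x = f ✓

g(x) = -(1/5)x^3 + (4/5)x^2 - (1/10)x - 13/10


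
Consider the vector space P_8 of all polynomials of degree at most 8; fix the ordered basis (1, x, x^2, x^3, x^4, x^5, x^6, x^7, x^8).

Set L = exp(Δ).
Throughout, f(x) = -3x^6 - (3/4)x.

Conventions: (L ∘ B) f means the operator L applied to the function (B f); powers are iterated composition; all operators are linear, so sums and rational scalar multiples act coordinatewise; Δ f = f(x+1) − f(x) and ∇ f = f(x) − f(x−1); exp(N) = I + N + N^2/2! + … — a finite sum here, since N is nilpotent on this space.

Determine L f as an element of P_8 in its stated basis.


order-1 term: -18x^5 - 45x^4 - 60x^3 - 45x^2 - 18x - 15/4
order-2 term: -45x^4 - 180x^3 - 315x^2 - 270x - 93
order-3 term: -60x^3 - 270x^2 - 450x - 270
order-4 term: -45x^2 - 180x - 195
order-5 term: -18x - 45
order-6 term: -3
the series for exp(Δ) f terminates at order 6
exp(Δ) f = -3x^6 - 18x^5 - 90x^4 - 300x^3 - 675x^2 - (3747/4)x - 2439/4

the image equals g(x) = -3x^6 - 18x^5 - 90x^4 - 300x^3 - 675x^2 - (3747/4)x - 2439/4


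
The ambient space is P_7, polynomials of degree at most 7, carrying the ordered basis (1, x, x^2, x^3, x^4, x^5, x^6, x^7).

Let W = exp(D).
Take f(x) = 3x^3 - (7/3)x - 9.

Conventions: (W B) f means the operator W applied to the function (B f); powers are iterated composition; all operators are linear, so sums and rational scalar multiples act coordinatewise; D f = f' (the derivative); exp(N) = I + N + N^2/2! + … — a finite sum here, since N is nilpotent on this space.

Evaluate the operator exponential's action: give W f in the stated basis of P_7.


order-1 term: 9x^2 - 7/3
order-2 term: 9x
order-3 term: 3
the series for exp(D) f terminates at order 3
exp(D) f = 3x^3 + 9x^2 + (20/3)x - 25/3

the result is g(x) = 3x^3 + 9x^2 + (20/3)x - 25/3


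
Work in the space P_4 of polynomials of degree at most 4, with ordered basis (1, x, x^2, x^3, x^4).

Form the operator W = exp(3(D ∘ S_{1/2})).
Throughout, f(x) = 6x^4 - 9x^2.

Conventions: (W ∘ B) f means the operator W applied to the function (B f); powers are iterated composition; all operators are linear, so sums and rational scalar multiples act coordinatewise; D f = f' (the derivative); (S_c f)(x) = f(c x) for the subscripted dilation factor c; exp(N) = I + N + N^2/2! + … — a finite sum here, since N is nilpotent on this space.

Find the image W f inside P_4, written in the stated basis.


g(x) = 6x^4 + (9/2)x^3 - (207/32)x^2 - (783/64)x - 4941/512

order-1 term: (9/2)x^3 - (27/2)x
order-2 term: (81/32)x^2 - 81/8
order-3 term: (81/64)x
order-4 term: 243/512
the series for exp(3(D ∘ S_{1/2})) f terminates at order 4
exp(3(D ∘ S_{1/2})) f = 6x^4 + (9/2)x^3 - (207/32)x^2 - (783/64)x - 4941/512


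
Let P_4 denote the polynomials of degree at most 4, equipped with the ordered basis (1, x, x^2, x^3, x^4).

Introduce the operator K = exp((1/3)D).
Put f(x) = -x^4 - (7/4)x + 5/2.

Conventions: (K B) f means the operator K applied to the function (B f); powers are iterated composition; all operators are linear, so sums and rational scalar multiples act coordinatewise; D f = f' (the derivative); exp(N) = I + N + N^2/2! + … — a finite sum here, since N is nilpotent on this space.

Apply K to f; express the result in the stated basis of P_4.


order-1 term: -(4/3)x^3 - 7/12
order-2 term: -(2/3)x^2
order-3 term: -(4/27)x
order-4 term: -1/81
the series for exp((1/3)D) f terminates at order 4
exp((1/3)D) f = -x^4 - (4/3)x^3 - (2/3)x^2 - (205/108)x + 617/324

g(x) = -x^4 - (4/3)x^3 - (2/3)x^2 - (205/108)x + 617/324


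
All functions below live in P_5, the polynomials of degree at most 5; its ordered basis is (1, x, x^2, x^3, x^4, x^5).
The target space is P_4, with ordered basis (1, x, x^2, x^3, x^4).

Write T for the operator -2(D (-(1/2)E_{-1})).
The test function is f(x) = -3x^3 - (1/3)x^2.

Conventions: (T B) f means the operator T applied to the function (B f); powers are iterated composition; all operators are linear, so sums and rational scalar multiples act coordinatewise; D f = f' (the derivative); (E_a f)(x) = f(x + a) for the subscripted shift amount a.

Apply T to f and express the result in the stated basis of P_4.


the result is g(x) = -9x^2 + (52/3)x - 25/3

E_{-1} f = -3x^3 + (26/3)x^2 - (25/3)x + 8/3
(-(1/2)E_{-1}) f = (3/2)x^3 - (13/3)x^2 + (25/6)x - 4/3
D (-(1/2)E_{-1}) f = (9/2)x^2 - (26/3)x + 25/6
(-2(D (-(1/2)E_{-1}))) f = -9x^2 + (52/3)x - 25/3


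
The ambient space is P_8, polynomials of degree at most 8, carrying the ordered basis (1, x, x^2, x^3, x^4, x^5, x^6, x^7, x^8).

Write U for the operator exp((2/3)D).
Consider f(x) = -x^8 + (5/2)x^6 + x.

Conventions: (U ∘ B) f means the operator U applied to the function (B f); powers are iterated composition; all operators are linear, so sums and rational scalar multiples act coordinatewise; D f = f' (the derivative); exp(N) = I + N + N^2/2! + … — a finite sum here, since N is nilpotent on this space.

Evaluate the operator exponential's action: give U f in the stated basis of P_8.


the image equals g(x) = -x^8 - (16/3)x^7 - (179/18)x^6 - (178/27)x^5 + (230/81)x^4 + (1808/243)x^3 + (3608/729)x^2 + (5483/2187)x + 5558/6561

order-1 term: -(16/3)x^7 + 10x^5 + 2/3
order-2 term: -(112/9)x^6 + (50/3)x^4
order-3 term: -(448/27)x^5 + (400/27)x^3
order-4 term: -(1120/81)x^4 + (200/27)x^2
order-5 term: -(1792/243)x^3 + (160/81)x
order-6 term: -(1792/729)x^2 + 160/729
order-7 term: -(1024/2187)x
order-8 term: -256/6561
the series for exp((2/3)D) f terminates at order 8
exp((2/3)D) f = -x^8 - (16/3)x^7 - (179/18)x^6 - (178/27)x^5 + (230/81)x^4 + (1808/243)x^3 + (3608/729)x^2 + (5483/2187)x + 5558/6561


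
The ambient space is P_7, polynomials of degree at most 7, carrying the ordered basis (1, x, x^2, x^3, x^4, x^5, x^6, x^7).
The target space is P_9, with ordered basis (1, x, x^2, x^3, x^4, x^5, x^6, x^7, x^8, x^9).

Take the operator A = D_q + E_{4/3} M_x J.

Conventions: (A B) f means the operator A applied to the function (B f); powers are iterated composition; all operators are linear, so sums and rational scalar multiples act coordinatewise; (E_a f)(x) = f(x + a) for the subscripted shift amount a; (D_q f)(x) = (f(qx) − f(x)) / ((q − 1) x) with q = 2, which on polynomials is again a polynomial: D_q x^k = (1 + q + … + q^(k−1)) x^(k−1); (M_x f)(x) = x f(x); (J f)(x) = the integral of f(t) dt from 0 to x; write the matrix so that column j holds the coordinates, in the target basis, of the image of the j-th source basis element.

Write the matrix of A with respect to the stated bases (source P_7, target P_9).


image of 1: x^2 + (8/3)x + 16/9
image of x: (1/2)x^3 + 2x^2 + (8/3)x + 59/27
image of x^2: (1/3)x^4 + (16/9)x^3 + (32/9)x^2 + (499/81)x + 256/243
image of x^3: (1/4)x^5 + (5/3)x^4 + (40/9)x^3 + (349/27)x^2 + (320/81)x + 256/243
image of x^4: (1/5)x^6 + (8/5)x^5 + (16/3)x^4 + (661/27)x^3 + (256/27)x^2 + (2048/405)x + 4096/3645
image of x^5: (1/6)x^7 + (14/9)x^6 + (56/9)x^5 + (3631/81)x^4 + (4480/243)x^3 + (3584/243)x^2 + (14336/2187)x + 8192/6561
image of x^6: (1/7)x^8 + (32/21)x^7 + (64/9)x^6 + (2213/27)x^5 + (2560/81)x^4 + (8192/243)x^3 + (16384/729)x^2 + (131072/15309)x + 65536/45927
image of x^7: (1/8)x^9 + (3/2)x^8 + 8x^7 + (1367/9)x^6 + (448/9)x^5 + (1792/27)x^4 + (14336/243)x^3 + (8192/243)x^2 + (8192/729)x + 32768/19683
each image's coordinates form column j of the matrix

the matrix is [[16/9, 59/27, 256/243, 256/243, 4096/3645, 8192/6561, 65536/45927, 32768/19683]; [8/3, 8/3, 499/81, 320/81, 2048/405, 14336/2187, 131072/15309, 8192/729]; [1, 2, 32/9, 349/27, 256/27, 3584/243, 16384/729, 8192/243]; [0, 1/2, 16/9, 40/9, 661/27, 4480/243, 8192/243, 14336/243]; [0, 0, 1/3, 5/3, 16/3, 3631/81, 2560/81, 1792/27]; [0, 0, 0, 1/4, 8/5, 56/9, 2213/27, 448/9]; [0, 0, 0, 0, 1/5, 14/9, 64/9, 1367/9]; [0, 0, 0, 0, 0, 1/6, 32/21, 8]; [0, 0, 0, 0, 0, 0, 1/7, 3/2]; [0, 0, 0, 0, 0, 0, 0, 1/8]] (rows listed top to bottom)


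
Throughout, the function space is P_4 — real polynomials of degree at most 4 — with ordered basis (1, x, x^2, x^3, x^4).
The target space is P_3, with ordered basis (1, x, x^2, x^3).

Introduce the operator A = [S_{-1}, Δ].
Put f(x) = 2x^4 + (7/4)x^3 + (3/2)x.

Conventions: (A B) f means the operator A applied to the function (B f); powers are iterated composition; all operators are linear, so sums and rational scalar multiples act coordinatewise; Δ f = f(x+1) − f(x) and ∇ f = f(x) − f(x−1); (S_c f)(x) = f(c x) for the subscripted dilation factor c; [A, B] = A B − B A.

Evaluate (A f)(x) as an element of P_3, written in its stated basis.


the image equals g(x) = -16x^3 + (21/2)x^2 - 16x + 13/2

Δ f = 8x^3 + (69/4)x^2 + (53/4)x + 21/4
S_{-1} Δ f = -8x^3 + (69/4)x^2 - (53/4)x + 21/4
S_{-1} f = 2x^4 - (7/4)x^3 - (3/2)x
Δ S_{-1} f = 8x^3 + (27/4)x^2 + (11/4)x - 5/4
[S_{-1}, Δ] f = -16x^3 + (21/2)x^2 - 16x + 13/2


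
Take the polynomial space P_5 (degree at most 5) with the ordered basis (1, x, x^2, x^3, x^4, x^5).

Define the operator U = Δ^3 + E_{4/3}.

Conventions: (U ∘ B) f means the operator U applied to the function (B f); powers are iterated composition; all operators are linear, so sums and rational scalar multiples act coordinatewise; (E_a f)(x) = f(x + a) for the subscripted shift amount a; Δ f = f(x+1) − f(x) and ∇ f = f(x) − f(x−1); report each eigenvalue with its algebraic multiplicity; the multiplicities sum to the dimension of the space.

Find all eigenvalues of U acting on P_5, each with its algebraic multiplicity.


image of 1: 1
image of x: x + 4/3
image of x^2: x^2 + (8/3)x + 16/9
image of x^3: x^3 + 4x^2 + (16/3)x + 226/27
image of x^4: x^4 + (16/3)x^3 + (32/3)x^2 + (904/27)x + 3172/81
image of x^5: x^5 + (20/3)x^4 + (160/9)x^3 + (2260/27)x^2 + (15860/81)x + 37474/243
the matrix is upper triangular; its diagonal is (1, 1, 1, 1, 1, 1)
for a triangular matrix the eigenvalues are the diagonal entries, with algebraic multiplicity their repetition count

λ = 1 (multiplicity 6)


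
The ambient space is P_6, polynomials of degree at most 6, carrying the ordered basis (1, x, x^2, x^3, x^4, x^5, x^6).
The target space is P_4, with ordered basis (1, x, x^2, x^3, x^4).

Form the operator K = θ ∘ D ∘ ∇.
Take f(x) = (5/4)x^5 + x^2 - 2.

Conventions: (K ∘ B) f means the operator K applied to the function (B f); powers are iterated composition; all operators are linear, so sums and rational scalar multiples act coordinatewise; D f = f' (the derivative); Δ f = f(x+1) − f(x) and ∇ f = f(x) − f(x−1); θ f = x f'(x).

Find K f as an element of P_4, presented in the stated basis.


∇ f = (25/4)x^4 - (25/2)x^3 + (25/2)x^2 - (17/4)x + 1/4
D ∇ f = 25x^3 - (75/2)x^2 + 25x - 17/4
θ (D ∘ ∇) f = 75x^3 - 75x^2 + 25x

the image equals g(x) = 75x^3 - 75x^2 + 25x


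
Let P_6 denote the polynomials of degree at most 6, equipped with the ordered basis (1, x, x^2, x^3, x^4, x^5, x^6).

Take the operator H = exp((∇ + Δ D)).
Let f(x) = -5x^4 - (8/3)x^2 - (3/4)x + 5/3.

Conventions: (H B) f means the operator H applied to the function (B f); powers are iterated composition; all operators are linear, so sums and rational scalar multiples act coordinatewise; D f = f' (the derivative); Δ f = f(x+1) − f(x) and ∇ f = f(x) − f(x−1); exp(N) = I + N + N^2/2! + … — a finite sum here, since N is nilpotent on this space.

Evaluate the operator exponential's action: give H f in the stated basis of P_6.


g(x) = -5x^4 - 20x^3 - (188/3)x^2 - (1993/12)x - 1793/12

order-1 term: -20x^3 - 30x^2 - (256/3)x - 221/12
order-2 term: -30x^2 - 60x - 293/3
order-3 term: -20x - 30
order-4 term: -5
the series for exp((∇ + Δ D)) f terminates at order 4
exp((∇ + Δ D)) f = -5x^4 - 20x^3 - (188/3)x^2 - (1993/12)x - 1793/12


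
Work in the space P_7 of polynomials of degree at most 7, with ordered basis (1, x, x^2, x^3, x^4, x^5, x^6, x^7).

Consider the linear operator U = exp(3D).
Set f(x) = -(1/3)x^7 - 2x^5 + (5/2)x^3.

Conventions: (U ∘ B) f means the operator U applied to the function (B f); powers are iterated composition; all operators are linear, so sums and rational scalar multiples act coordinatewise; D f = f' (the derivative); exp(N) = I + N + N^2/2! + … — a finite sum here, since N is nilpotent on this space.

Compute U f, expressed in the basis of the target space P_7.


the result is g(x) = -(1/3)x^7 - 7x^6 - 65x^5 - 345x^4 - (2245/2)x^3 - (4437/2)x^2 - (4887/2)x - 2295/2

order-1 term: -7x^6 - 30x^4 + (45/2)x^2
order-2 term: -63x^5 - 180x^3 + (135/2)x
order-3 term: -315x^4 - 540x^2 + 135/2
order-4 term: -945x^3 - 810x
order-5 term: -1701x^2 - 486
order-6 term: -1701x
order-7 term: -729
the series for exp(3D) f terminates at order 7
exp(3D) f = -(1/3)x^7 - 7x^6 - 65x^5 - 345x^4 - (2245/2)x^3 - (4437/2)x^2 - (4887/2)x - 2295/2


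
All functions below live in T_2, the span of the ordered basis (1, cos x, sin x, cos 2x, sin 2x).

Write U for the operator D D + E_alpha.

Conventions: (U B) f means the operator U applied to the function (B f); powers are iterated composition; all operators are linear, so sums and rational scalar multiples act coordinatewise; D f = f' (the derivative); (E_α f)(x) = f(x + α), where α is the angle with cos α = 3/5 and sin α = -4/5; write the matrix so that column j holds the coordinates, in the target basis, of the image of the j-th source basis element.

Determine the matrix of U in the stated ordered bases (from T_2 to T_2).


image of 1: 1
image of cos x: -(2/5)cos x + (4/5)sin x
image of sin x: -(4/5)cos x - (2/5)sin x
image of cos 2x: -(107/25)cos 2x + (24/25)sin 2x
image of sin 2x: -(24/25)cos 2x - (107/25)sin 2x
each image's coordinates form column j of the matrix

the matrix is [[1, 0, 0, 0, 0]; [0, -2/5, -4/5, 0, 0]; [0, 4/5, -2/5, 0, 0]; [0, 0, 0, -107/25, -24/25]; [0, 0, 0, 24/25, -107/25]] (rows listed top to bottom)


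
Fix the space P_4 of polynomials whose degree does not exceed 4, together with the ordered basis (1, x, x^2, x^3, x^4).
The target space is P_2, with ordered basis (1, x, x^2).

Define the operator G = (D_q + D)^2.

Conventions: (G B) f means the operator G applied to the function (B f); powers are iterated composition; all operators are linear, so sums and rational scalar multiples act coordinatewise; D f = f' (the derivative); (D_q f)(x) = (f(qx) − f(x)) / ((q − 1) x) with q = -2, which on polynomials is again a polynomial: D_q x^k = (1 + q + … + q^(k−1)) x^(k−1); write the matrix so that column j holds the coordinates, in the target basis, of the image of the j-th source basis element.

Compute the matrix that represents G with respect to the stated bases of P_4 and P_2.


image of 1: 0
image of x: 0
image of x^2: 2
image of x^3: 6x
image of x^4: -6x^2
each image's coordinates form column j of the matrix

the matrix is [[0, 0, 2, 0, 0]; [0, 0, 0, 6, 0]; [0, 0, 0, 0, -6]] (rows listed top to bottom)


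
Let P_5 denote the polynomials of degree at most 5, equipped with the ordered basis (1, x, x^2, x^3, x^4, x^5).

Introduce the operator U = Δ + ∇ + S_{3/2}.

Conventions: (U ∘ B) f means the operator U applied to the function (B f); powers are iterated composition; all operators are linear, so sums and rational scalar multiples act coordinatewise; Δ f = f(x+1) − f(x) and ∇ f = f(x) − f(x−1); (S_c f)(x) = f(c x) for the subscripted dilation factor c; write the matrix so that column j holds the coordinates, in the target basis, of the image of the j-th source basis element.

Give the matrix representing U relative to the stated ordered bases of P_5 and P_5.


image of 1: 1
image of x: (3/2)x + 2
image of x^2: (9/4)x^2 + 4x
image of x^3: (27/8)x^3 + 6x^2 + 2
image of x^4: (81/16)x^4 + 8x^3 + 8x
image of x^5: (243/32)x^5 + 10x^4 + 20x^2 + 2
each image's coordinates form column j of the matrix

the matrix is [[1, 2, 0, 2, 0, 2]; [0, 3/2, 4, 0, 8, 0]; [0, 0, 9/4, 6, 0, 20]; [0, 0, 0, 27/8, 8, 0]; [0, 0, 0, 0, 81/16, 10]; [0, 0, 0, 0, 0, 243/32]] (rows listed top to bottom)


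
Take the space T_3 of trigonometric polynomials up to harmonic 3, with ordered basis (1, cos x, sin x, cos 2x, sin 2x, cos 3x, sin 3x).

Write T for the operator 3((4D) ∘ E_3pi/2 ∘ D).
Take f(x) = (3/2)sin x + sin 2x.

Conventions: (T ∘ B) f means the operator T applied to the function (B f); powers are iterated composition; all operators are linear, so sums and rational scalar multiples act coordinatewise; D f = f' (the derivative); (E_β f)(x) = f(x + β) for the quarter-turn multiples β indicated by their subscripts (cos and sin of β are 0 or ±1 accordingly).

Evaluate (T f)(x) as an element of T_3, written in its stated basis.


D f = (3/2)cos x + 2cos 2x
E_3pi/2 D f = (3/2)sin x - 2cos 2x
D (E_3pi/2 ∘ D) f = (3/2)cos x + 4sin 2x
(4D) (E_3pi/2 ∘ D) f = 6cos x + 16sin 2x
(3((4D) ∘ E_3pi/2 ∘ D)) f = 18cos x + 48sin 2x

the result is g(x) = 18cos x + 48sin 2x


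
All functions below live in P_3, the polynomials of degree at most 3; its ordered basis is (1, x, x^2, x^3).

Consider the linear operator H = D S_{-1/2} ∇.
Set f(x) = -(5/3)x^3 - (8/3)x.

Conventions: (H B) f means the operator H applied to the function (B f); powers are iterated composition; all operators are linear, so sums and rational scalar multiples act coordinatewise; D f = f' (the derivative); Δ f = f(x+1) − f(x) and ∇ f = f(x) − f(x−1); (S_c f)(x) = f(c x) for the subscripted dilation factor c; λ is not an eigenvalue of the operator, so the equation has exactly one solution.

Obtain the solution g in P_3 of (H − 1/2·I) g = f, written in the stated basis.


write g with unknown coordinates in the stated basis and equate coefficients in (H − 1/2·I) g = f
solving from the highest basis element down gives g = (10/3)x^3 + (46/3)x + 10
check: H g = 5x + 5
so H g − 1/2·g = -(5/3)x^3 - (8/3)x = f ✓

g(x) = (10/3)x^3 + (46/3)x + 10


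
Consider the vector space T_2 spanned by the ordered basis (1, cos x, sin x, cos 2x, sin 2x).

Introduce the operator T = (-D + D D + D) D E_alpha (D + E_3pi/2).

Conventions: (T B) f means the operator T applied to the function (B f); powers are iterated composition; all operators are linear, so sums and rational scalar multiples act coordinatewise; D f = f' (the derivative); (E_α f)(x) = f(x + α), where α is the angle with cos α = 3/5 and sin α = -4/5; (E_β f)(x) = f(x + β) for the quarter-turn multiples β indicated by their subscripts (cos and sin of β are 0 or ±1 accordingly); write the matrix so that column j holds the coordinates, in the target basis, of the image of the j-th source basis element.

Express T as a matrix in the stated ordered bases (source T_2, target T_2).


the matrix is [[0, 0, 0, 0, 0]; [0, 0, 0, 0, 0]; [0, 0, 0, 0, 0]; [0, 0, 0, 16/5, -88/5]; [0, 0, 0, 88/5, 16/5]] (rows listed top to bottom)

image of 1: 0
image of cos x: 0
image of sin x: 0
image of cos 2x: (16/5)cos 2x + (88/5)sin 2x
image of sin 2x: -(88/5)cos 2x + (16/5)sin 2x
each image's coordinates form column j of the matrix


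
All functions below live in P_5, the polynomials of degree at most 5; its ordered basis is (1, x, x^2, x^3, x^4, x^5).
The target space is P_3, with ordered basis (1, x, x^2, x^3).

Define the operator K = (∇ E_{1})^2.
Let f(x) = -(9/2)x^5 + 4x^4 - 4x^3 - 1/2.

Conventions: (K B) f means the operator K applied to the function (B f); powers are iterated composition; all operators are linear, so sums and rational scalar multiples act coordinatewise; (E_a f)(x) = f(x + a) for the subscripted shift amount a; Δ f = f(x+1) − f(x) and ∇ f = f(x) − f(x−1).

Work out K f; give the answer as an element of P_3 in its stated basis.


E_{1} f = -(9/2)x^5 - (37/2)x^4 - 33x^3 - 33x^2 - (37/2)x - 5
∇ E_{1} f = -(45/2)x^4 - 29x^3 - 33x^2 - (37/2)x - 9/2
E_{1} (∇ E_{1}) f = -(45/2)x^4 - 119x^3 - 255x^2 - (523/2)x - 215/2
∇ E_{1} (∇ E_{1}) f = -90x^3 - 222x^2 - 243x - 103

the result is g(x) = -90x^3 - 222x^2 - 243x - 103
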